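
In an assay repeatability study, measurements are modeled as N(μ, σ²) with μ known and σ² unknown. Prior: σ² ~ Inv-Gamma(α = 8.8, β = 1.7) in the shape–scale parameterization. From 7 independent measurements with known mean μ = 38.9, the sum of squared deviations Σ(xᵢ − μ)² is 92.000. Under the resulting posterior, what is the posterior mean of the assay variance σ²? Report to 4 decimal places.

With known mean μ and an Inverse-Gamma(α, β) prior on σ², the Normal likelihood is conjugate: posterior is Inv-Gamma(α + n/2, β + Σ(xᵢ−μ)²/2).
Posterior: Inv-Gamma(8.8 + 7/2, 1.7 + 92.000/2) = Inv-Gamma(12.30, 47.7000).
E[σ²|data] = β/(α−1) = 47.7000/11.30 = 4.2212.

4.2212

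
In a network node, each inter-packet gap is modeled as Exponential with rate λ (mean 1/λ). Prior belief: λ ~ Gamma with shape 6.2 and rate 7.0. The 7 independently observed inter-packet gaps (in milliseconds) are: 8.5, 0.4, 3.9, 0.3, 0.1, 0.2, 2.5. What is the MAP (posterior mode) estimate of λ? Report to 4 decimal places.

With a Gamma(shape α, rate β) prior on the exponential rate λ, the posterior after n observations with total T = Σxᵢ is Gamma(α+n, β+T).
Sum of observations T = 15.9 milliseconds; n = 7.
Posterior: Gamma(6.2+7, 7.0+15.9) = Gamma(13.2, 22.9).
Mode = (α−1)/β = 0.5328.

0.5328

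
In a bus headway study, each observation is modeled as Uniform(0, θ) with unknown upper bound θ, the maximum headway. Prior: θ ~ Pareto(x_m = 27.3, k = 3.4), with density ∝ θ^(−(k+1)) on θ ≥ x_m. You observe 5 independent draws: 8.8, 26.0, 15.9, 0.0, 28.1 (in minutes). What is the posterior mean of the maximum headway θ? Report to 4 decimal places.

31.8973

A Pareto(scale x_m, shape k) prior on the upper bound θ of Uniform(0, θ) is conjugate: posterior is Pareto(max(x_m, max xᵢ), k + n).
Sample maximum = 28.1; prior scale x_m = 27.3 → posterior scale = max = 28.1.
Posterior shape = 3.4 + 5 = 8.4.
E[θ|data] = k·x_m/(k−1) = 8.4·28.1/7.4 = 31.8973.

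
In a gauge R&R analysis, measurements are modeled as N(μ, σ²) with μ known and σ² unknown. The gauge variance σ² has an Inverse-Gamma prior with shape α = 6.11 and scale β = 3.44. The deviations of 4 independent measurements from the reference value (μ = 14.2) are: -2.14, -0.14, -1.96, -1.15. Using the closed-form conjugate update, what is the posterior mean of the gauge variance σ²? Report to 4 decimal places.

With known mean μ and an Inverse-Gamma(α, β) prior on σ², the Normal likelihood is conjugate: posterior is Inv-Gamma(α + n/2, β + Σ(xᵢ−μ)²/2).
Σ(xᵢ−μ)² = (-2.14)² + (-0.14)² + (-1.96)² + (-1.15)² = 9.7633.
Posterior: Inv-Gamma(6.11 + 4/2, 3.44 + 9.7633/2) = Inv-Gamma(8.11, 8.32165).
E[σ²|data] = β/(α−1) = 8.32165/7.11 = 1.1704.

1.1704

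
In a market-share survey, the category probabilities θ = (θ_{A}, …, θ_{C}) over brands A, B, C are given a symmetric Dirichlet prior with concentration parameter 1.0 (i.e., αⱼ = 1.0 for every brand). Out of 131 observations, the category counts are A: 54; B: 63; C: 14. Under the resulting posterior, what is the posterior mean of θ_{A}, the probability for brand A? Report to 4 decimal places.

0.4104

The Dirichlet prior is conjugate to the Multinomial likelihood: each posterior αⱼ = prior αⱼ + observed count nⱼ.
Posterior concentration: (55.0, 64.0, 15.0), total = 134.0.
E[θ_{A}|data] = α_{A}/Σα = 55.0/134.0 = 0.4104.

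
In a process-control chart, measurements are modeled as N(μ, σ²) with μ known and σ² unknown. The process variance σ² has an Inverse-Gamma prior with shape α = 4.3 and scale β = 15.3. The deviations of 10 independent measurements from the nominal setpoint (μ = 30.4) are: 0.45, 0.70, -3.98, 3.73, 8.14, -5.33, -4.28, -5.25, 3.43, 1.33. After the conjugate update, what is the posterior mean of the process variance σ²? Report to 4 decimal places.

With known mean μ and an Inverse-Gamma(α, β) prior on σ², the Normal likelihood is conjugate: posterior is Inv-Gamma(α + n/2, β + Σ(xᵢ−μ)²/2).
Σ(xᵢ−μ)² = (0.45)² + (0.70)² + (-3.98)² + (3.73)² + (8.14)² + (-5.33)² + (-4.28)² + (-5.25)² + (3.43)² + (1.33)² = 184.5290.
Posterior: Inv-Gamma(4.3 + 10/2, 15.3 + 184.5290/2) = Inv-Gamma(9.30, 107.56450).
E[σ²|data] = β/(α−1) = 107.56450/8.30 = 12.9596.

12.9596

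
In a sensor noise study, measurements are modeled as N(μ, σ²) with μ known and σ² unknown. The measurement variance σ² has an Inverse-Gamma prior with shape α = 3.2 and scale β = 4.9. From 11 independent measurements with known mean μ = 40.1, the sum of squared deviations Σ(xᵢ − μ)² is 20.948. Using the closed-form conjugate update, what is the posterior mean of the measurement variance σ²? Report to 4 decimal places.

With known mean μ and an Inverse-Gamma(α, β) prior on σ², the Normal likelihood is conjugate: posterior is Inv-Gamma(α + n/2, β + Σ(xᵢ−μ)²/2).
Posterior: Inv-Gamma(3.2 + 11/2, 4.9 + 20.948/2) = Inv-Gamma(8.70, 15.3740).
E[σ²|data] = β/(α−1) = 15.3740/7.70 = 1.9966.

1.9966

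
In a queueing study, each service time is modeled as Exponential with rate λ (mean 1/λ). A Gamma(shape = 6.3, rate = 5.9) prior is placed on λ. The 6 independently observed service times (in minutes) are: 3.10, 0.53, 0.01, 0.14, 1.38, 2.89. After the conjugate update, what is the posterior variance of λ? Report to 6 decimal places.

With a Gamma(shape α, rate β) prior on the exponential rate λ, the posterior after n observations with total T = Σxᵢ is Gamma(α+n, β+T).
Sum of observations T = 8.05 minutes; n = 6.
Posterior: Gamma(6.3+6, 5.9+8.05) = Gamma(12.3, 13.95).
Var = α/β² = 0.063206.

0.063206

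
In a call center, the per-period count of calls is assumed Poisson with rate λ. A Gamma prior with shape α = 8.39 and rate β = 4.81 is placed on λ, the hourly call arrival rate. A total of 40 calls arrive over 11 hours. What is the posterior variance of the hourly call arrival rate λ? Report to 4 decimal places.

0.1936

With a Gamma(shape α, rate β) prior, the Poisson likelihood is conjugate: the posterior is Gamma(α + ΣXᵢ, β + n).
Posterior: Gamma(α+S, β+n) = Gamma(8.39+40, 4.81+11) = Gamma(48.39, 15.81).
Var = α/β² = 48.39/15.81² = 0.1936.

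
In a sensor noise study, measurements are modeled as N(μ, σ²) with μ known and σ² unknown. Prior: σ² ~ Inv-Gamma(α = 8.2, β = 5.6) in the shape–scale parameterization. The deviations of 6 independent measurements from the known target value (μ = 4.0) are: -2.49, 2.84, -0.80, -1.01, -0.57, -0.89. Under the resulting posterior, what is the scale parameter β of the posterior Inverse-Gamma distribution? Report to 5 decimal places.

14.12140

With known mean μ and an Inverse-Gamma(α, β) prior on σ², the Normal likelihood is conjugate: posterior is Inv-Gamma(α + n/2, β + Σ(xᵢ−μ)²/2).
Σ(xᵢ−μ)² = (-2.49)² + (2.84)² + (-0.80)² + (-1.01)² + (-0.57)² + (-0.89)² = 17.0428.
Posterior: Inv-Gamma(8.2 + 6/2, 5.6 + 17.0428/2) = Inv-Gamma(11.20, 14.12140).
Posterior β = 14.12140.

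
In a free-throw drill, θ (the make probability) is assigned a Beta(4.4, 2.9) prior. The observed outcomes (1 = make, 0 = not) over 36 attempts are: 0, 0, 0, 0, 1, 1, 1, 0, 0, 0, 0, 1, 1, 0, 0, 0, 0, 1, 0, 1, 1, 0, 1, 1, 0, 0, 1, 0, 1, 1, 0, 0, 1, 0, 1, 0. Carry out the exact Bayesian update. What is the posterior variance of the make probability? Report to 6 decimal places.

The Beta prior is conjugate to a Binomial/Bernoulli likelihood; the update adds successes to α and failures to β.
Posterior: Beta(α+k, β+n−k) = Beta(4.4+15, 2.9+21) = Beta(19.4, 23.9).
Var = αβ/((α+β)²(α+β+1)) = 19.4·23.9/(43.3²·44.3) = 0.005582.

0.005582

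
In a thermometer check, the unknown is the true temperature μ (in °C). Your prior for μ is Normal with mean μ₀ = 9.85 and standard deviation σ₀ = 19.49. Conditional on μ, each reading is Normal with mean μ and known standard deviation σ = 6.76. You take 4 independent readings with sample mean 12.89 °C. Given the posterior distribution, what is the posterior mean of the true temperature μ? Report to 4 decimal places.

12.8012

For Normal data with known variance σ², a Normal(μ₀, σ₀²) prior on μ is conjugate. Posterior precision = 1/σ₀² + n/σ²; posterior mean is the precision-weighted average of μ₀ and x̄.
n·x̄ = 4·12.89 = 51.56.
σ₀² = 19.49² = 379.8601, σ² = 6.76² = 45.6976; σ² + n·σ₀² = 45.6976 + 4·379.8601 = 1565.138.
Posterior mean = (μ₀/σ₀² + n·x̄/σ²)/(1/σ₀² + n/σ²) = (σ²·μ₀ + σ₀²·n·x̄)/(σ² + n·σ₀²) = (45.6976·9.85 + 379.8601·51.56)/1565.138 = 20035.708116/1565.138 = 12.8012.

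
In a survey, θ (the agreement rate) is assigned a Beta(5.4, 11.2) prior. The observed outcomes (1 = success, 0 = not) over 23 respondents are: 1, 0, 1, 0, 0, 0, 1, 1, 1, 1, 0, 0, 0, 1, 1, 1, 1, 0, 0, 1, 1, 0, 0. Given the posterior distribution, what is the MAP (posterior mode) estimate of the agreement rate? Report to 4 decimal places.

The Beta prior is conjugate to a Binomial/Bernoulli likelihood; the update adds successes to α and failures to β.
Posterior: Beta(α+k, β+n−k) = Beta(5.4+12, 11.2+11) = Beta(17.4, 22.2).
Mode of Beta(a,b) for a,b>1 is (a−1)/(a+b−2) = 16.4/37.6 = 0.4362.

0.4362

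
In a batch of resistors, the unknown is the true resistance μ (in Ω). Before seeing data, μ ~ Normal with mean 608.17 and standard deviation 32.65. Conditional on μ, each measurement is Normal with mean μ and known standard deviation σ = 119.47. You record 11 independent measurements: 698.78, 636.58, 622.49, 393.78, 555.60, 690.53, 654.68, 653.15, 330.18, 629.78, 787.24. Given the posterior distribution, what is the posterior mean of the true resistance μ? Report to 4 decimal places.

For Normal data with known variance σ², a Normal(μ₀, σ₀²) prior on μ is conjugate. Posterior precision = 1/σ₀² + n/σ²; posterior mean is the precision-weighted average of μ₀ and x̄.
Σxᵢ = 698.78 + 636.58 + 622.49 + 393.78 + 555.60 + 690.53 + 654.68 + 653.15 + 330.18 + 629.78 + 787.24 = 6652.79, so n·x̄ = 6652.79.
σ₀² = 32.65² = 1066.0225, σ² = 119.47² = 14273.0809; σ² + n·σ₀² = 14273.0809 + 11·1066.0225 = 25999.3284.
Posterior mean = (μ₀/σ₀² + n·x̄/σ²)/(1/σ₀² + n/σ²) = (σ²·μ₀ + σ₀²·n·x̄)/(σ² + n·σ₀²) = (14273.0809·608.17 + 1066.0225·6652.79)/25999.3284 = 15772483.438728/25999.3284 = 606.6496.

606.6496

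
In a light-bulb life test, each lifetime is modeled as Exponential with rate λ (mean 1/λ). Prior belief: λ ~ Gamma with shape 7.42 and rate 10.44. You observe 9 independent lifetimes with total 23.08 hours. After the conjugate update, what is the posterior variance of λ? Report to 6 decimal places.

With a Gamma(shape α, rate β) prior on the exponential rate λ, the posterior after n observations with total T = Σxᵢ is Gamma(α+n, β+T).
Posterior: Gamma(7.42+9, 10.44+23.08) = Gamma(16.42, 33.52).
Var = α/β² = 0.014614.

0.014614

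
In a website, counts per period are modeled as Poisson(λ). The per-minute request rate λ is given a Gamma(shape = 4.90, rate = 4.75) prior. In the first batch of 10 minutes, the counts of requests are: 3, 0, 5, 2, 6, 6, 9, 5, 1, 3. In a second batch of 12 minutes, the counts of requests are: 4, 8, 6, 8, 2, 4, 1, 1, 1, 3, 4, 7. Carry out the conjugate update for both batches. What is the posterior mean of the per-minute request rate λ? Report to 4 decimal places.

3.5103

With a Gamma(shape α, rate β) prior, the Poisson likelihood is conjugate: the posterior is Gamma(α + ΣXᵢ, β + n).
Batch 1: sum of counts S = 40 over n = 10 minutes.
After batch 1: Gamma(α+S, β+n) = Gamma(4.90+40, 4.75+10) = Gamma(44.90, 14.75).
Batch 2: sum of counts S = 49 over n = 12 minutes.
After batch 2: Gamma(α+S, β+n) = Gamma(44.90+49, 14.75+12) = Gamma(93.90, 26.75).
Posterior mean = α/β = 93.90/26.75 = 3.5103.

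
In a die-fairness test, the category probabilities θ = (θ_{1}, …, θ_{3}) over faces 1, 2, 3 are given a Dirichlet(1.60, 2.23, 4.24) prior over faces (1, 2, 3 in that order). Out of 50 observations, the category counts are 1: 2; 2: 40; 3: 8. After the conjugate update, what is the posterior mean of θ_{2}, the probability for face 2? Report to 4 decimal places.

The Dirichlet prior is conjugate to the Multinomial likelihood: each posterior αⱼ = prior αⱼ + observed count nⱼ.
Posterior concentration: (3.60, 42.23, 12.24), total = 58.07.
E[θ_{2}|data] = α_{2}/Σα = 42.23/58.07 = 0.7272.

0.7272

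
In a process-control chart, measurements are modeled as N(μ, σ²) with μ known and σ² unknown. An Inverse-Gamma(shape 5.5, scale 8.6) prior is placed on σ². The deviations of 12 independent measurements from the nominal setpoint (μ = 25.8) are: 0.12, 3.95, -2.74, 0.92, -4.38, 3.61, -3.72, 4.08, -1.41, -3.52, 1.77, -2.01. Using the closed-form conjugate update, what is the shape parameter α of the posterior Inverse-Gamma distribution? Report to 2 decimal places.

11.50

With known mean μ and an Inverse-Gamma(α, β) prior on σ², the Normal likelihood is conjugate: posterior is Inv-Gamma(α + n/2, β + Σ(xᵢ−μ)²/2).
Σ(xᵢ−μ)² = (0.12)² + (3.95)² + (-2.74)² + (0.92)² + (-4.38)² + (3.61)² + (-3.72)² + (4.08)² + (-1.41)² + (-3.52)² + (1.77)² + (-2.01)² = 108.2237.
Posterior: Inv-Gamma(5.5 + 12/2, 8.6 + 108.2237/2) = Inv-Gamma(11.50, 62.71185).
Posterior α = 11.50.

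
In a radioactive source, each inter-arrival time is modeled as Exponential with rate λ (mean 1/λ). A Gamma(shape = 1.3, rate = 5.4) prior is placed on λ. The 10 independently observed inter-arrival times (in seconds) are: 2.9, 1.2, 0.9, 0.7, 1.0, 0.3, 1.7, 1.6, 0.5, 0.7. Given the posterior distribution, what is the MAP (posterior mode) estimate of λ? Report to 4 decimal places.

0.6095

With a Gamma(shape α, rate β) prior on the exponential rate λ, the posterior after n observations with total T = Σxᵢ is Gamma(α+n, β+T).
Sum of observations T = 11.5 seconds; n = 10.
Posterior: Gamma(1.3+10, 5.4+11.5) = Gamma(11.3, 16.9).
Mode = (α−1)/β = 0.6095.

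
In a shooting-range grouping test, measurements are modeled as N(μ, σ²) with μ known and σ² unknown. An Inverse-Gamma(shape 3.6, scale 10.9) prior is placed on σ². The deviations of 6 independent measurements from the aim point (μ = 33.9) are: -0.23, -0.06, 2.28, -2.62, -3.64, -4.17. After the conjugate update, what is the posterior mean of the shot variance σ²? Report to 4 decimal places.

5.7641

With known mean μ and an Inverse-Gamma(α, β) prior on σ², the Normal likelihood is conjugate: posterior is Inv-Gamma(α + n/2, β + Σ(xᵢ−μ)²/2).
Σ(xᵢ−μ)² = (-0.23)² + (-0.06)² + (2.28)² + (-2.62)² + (-3.64)² + (-4.17)² = 42.7578.
Posterior: Inv-Gamma(3.6 + 6/2, 10.9 + 42.7578/2) = Inv-Gamma(6.60, 32.27890).
E[σ²|data] = β/(α−1) = 32.27890/5.60 = 5.7641.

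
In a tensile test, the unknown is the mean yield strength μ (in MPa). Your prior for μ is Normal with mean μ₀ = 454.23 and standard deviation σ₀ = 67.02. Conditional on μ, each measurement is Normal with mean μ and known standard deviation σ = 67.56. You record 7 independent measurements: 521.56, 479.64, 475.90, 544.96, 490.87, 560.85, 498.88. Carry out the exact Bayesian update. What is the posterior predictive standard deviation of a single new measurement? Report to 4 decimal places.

71.6502

For Normal data with known variance σ², a Normal(μ₀, σ₀²) prior on μ is conjugate. Posterior precision = 1/σ₀² + n/σ²; posterior mean is the precision-weighted average of μ₀ and x̄.
σ₀² = 67.02² = 4491.6804, σ² = 67.56² = 4564.3536; σ² + n·σ₀² = 4564.3536 + 7·4491.6804 = 36006.1164.
Posterior precision = 1/σ₀² + n/σ² = 1/4491.6804 + 7/4564.3536 = (σ² + n·σ₀²)/(σ₀²σ²) = 36006.1164/(4491.6804·4564.3536); posterior variance σₙ² = σ₀²σ²/(σ² + n·σ₀²) = 4491.6804·4564.3536/36006.1164 = 569.392638.
Predictive variance for one new observation = σₙ² + σ² = 4491.6804·4564.3536/36006.1164 + 4564.3536 = σ²·(σ₀² + 36006.1164)/36006.1164 = 4564.3536·40497.7968/36006.1164 = 5133.746238; SD = √(4564.3536·40497.7968/36006.1164) = 71.6502.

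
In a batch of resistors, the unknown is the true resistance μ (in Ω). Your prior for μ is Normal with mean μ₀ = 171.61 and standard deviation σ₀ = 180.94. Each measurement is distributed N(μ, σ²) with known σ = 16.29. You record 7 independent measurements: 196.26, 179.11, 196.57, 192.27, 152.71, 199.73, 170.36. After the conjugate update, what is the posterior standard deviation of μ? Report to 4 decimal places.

For Normal data with known variance σ², a Normal(μ₀, σ₀²) prior on μ is conjugate. Posterior precision = 1/σ₀² + n/σ²; posterior mean is the precision-weighted average of μ₀ and x̄.
σ₀² = 180.94² = 32739.2836, σ² = 16.29² = 265.3641; σ² + n·σ₀² = 265.3641 + 7·32739.2836 = 229440.3493.
Posterior precision = 1/σ₀² + n/σ² = 1/32739.2836 + 7/265.3641 = (σ² + n·σ₀²)/(σ₀²σ²) = 229440.3493/(32739.2836·265.3641); posterior variance σₙ² = σ₀²σ²/(σ² + n·σ₀²) = 32739.2836·265.3641/229440.3493 = 37.865313.
Posterior SD = √σₙ² = √(32739.2836·265.3641/229440.3493) = 6.1535.

6.1535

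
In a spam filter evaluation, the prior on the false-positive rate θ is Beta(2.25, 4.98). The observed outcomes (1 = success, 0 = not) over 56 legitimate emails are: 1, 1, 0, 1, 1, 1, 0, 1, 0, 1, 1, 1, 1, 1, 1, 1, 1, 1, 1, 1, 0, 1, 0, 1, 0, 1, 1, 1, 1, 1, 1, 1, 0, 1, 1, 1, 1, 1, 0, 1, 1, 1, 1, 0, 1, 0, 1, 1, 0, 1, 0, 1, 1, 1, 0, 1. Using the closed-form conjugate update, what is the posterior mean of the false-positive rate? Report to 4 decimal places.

0.7156

The Beta prior is conjugate to a Binomial/Bernoulli likelihood; the update adds successes to α and failures to β.
Posterior: Beta(α+k, β+n−k) = Beta(2.25+43, 4.98+13) = Beta(45.25, 17.98).
Posterior mean = α/(α+β) = 45.25/63.23 = 0.7156.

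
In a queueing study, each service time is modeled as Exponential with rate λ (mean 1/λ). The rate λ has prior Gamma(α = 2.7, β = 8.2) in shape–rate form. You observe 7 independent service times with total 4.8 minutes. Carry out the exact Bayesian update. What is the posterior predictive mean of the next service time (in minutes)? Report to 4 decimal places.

With a Gamma(shape α, rate β) prior on the exponential rate λ, the posterior after n observations with total T = Σxᵢ is Gamma(α+n, β+T).
Posterior: Gamma(2.7+7, 8.2+4.8) = Gamma(9.7, 13.0).
The predictive distribution for the next observation is Lomax; its mean is β/(α−1) = 13.0/8.7 = 1.4943.

1.4943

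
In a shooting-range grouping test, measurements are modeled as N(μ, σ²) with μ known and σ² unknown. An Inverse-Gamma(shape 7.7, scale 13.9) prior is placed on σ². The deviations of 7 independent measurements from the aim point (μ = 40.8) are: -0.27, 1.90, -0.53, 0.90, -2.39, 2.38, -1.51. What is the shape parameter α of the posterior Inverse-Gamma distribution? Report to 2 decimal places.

11.20

With known mean μ and an Inverse-Gamma(α, β) prior on σ², the Normal likelihood is conjugate: posterior is Inv-Gamma(α + n/2, β + Σ(xᵢ−μ)²/2).
Σ(xᵢ−μ)² = (-0.27)² + (1.90)² + (-0.53)² + (0.90)² + (-2.39)² + (2.38)² + (-1.51)² = 18.4304.
Posterior: Inv-Gamma(7.7 + 7/2, 13.9 + 18.4304/2) = Inv-Gamma(11.20, 23.11520).
Posterior α = 11.20.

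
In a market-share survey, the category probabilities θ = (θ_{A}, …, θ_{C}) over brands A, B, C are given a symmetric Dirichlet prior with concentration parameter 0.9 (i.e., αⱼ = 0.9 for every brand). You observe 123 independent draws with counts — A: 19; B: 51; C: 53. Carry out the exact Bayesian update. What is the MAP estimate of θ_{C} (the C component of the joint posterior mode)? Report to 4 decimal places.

The Dirichlet prior is conjugate to the Multinomial likelihood: each posterior αⱼ = prior αⱼ + observed count nⱼ.
Posterior concentration: (19.9, 51.9, 53.9), total = 125.7.
Joint mode component: (α_{C}−1)/(Σα−K) = 52.9/122.7 = 0.4311.

0.4311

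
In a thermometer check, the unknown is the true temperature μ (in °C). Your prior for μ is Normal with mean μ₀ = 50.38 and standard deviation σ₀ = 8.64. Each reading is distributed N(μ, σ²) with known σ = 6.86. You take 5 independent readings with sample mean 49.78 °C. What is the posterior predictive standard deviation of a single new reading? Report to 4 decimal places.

For Normal data with known variance σ², a Normal(μ₀, σ₀²) prior on μ is conjugate. Posterior precision = 1/σ₀² + n/σ²; posterior mean is the precision-weighted average of μ₀ and x̄.
σ₀² = 8.64² = 74.6496, σ² = 6.86² = 47.0596; σ² + n·σ₀² = 47.0596 + 5·74.6496 = 420.3076.
Posterior precision = 1/σ₀² + n/σ² = 1/74.6496 + 5/47.0596 = (σ² + n·σ₀²)/(σ₀²σ²) = 420.3076/(74.6496·47.0596); posterior variance σₙ² = σ₀²σ²/(σ² + n·σ₀²) = 74.6496·47.0596/420.3076 = 8.358118.
Predictive variance for one new observation = σₙ² + σ² = 74.6496·47.0596/420.3076 + 47.0596 = σ²·(σ₀² + 420.3076)/420.3076 = 47.0596·494.9572/420.3076 = 55.417718; SD = √(47.0596·494.9572/420.3076) = 7.4443.

7.4443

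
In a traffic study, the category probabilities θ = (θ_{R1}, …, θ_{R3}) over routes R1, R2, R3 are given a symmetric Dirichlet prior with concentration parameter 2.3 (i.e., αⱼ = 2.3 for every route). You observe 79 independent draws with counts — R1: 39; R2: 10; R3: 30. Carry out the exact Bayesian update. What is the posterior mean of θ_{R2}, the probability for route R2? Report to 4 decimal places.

The Dirichlet prior is conjugate to the Multinomial likelihood: each posterior αⱼ = prior αⱼ + observed count nⱼ.
Posterior concentration: (41.3, 12.3, 32.3), total = 85.9.
E[θ_{R2}|data] = α_{R2}/Σα = 12.3/85.9 = 0.1432.

0.1432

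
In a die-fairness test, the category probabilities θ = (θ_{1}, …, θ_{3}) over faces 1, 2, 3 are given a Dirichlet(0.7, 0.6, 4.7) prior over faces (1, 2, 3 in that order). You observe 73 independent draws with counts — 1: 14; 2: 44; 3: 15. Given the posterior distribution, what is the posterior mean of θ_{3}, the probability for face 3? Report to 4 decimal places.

The Dirichlet prior is conjugate to the Multinomial likelihood: each posterior αⱼ = prior αⱼ + observed count nⱼ.
Posterior concentration: (14.7, 44.6, 19.7), total = 79.0.
E[θ_{3}|data] = α_{3}/Σα = 19.7/79.0 = 0.2494.

0.2494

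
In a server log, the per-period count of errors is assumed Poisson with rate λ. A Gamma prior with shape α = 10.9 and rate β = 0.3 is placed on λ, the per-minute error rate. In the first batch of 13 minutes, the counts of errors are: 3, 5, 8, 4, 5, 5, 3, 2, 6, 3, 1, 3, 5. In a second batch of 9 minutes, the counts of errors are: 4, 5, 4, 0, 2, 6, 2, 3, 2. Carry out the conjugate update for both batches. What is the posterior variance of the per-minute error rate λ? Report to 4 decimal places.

0.1848

With a Gamma(shape α, rate β) prior, the Poisson likelihood is conjugate: the posterior is Gamma(α + ΣXᵢ, β + n).
Batch 1: sum of counts S = 53 over n = 13 minutes.
After batch 1: Gamma(α+S, β+n) = Gamma(10.9+53, 0.3+13) = Gamma(63.9, 13.3).
Batch 2: sum of counts S = 28 over n = 9 minutes.
After batch 2: Gamma(α+S, β+n) = Gamma(63.9+28, 13.3+9) = Gamma(91.9, 22.3).
Var = α/β² = 91.9/22.3² = 0.1848.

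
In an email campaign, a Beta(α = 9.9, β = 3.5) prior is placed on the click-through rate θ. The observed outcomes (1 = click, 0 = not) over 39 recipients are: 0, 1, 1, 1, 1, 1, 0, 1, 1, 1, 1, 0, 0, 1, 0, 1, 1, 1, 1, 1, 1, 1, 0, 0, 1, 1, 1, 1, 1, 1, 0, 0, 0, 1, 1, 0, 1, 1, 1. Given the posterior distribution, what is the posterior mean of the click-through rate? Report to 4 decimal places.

The Beta prior is conjugate to a Binomial/Bernoulli likelihood; the update adds successes to α and failures to β.
Posterior: Beta(α+k, β+n−k) = Beta(9.9+28, 3.5+11) = Beta(37.9, 14.5).
Posterior mean = α/(α+β) = 37.9/52.4 = 0.7233.

0.7233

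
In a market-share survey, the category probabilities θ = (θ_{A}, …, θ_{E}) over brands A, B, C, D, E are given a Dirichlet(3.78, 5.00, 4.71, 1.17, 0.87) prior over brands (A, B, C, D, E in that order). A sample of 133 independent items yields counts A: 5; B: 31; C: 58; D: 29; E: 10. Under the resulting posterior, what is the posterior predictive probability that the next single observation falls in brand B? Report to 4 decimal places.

The Dirichlet prior is conjugate to the Multinomial likelihood: each posterior αⱼ = prior αⱼ + observed count nⱼ.
Posterior concentration: (8.78, 36.00, 62.71, 30.17, 10.87), total = 148.53.
P(next = B | data) = α_{B}/Σα = 0.2424.

0.2424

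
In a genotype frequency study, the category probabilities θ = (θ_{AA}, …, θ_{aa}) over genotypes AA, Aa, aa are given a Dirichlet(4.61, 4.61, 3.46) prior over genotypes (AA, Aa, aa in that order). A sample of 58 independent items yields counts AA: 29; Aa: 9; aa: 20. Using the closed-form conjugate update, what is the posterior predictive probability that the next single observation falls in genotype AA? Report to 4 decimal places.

0.4755

The Dirichlet prior is conjugate to the Multinomial likelihood: each posterior αⱼ = prior αⱼ + observed count nⱼ.
Posterior concentration: (33.61, 13.61, 23.46), total = 70.68.
P(next = AA | data) = α_{AA}/Σα = 0.4755.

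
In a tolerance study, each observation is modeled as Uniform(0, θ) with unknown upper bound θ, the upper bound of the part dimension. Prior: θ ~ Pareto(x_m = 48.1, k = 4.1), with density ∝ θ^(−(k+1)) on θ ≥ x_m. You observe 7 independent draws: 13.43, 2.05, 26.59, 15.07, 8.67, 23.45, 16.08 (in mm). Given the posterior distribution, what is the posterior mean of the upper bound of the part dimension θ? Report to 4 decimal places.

A Pareto(scale x_m, shape k) prior on the upper bound θ of Uniform(0, θ) is conjugate: posterior is Pareto(max(x_m, max xᵢ), k + n).
Sample maximum = 26.59; prior scale x_m = 48.1 → posterior scale = max = 48.10.
Posterior shape = 4.1 + 7 = 11.1.
E[θ|data] = k·x_m/(k−1) = 11.1·48.10/10.1 = 52.8624.

52.8624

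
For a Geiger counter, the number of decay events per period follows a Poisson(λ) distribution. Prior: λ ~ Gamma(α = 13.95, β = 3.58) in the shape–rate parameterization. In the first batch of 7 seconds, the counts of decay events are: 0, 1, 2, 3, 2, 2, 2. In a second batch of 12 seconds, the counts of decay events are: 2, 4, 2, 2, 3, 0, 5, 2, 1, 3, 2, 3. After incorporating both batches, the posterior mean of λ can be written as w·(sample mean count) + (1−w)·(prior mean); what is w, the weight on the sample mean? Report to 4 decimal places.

0.8415

With a Gamma(shape α, rate β) prior, the Poisson likelihood is conjugate: the posterior is Gamma(α + ΣXᵢ, β + n).
Total number of seconds: n = 7 + 12 = 19.
Posterior mean = (α₀+S)/(β₀+n) = [n/(β₀+n)]·(S/n) + [β₀/(β₀+n)]·(α₀/β₀), so only n and β₀ enter the weight.
Weight on data w = n/(β₀+n) = 19/(3.58+19) = 19/22.58 = 0.8415.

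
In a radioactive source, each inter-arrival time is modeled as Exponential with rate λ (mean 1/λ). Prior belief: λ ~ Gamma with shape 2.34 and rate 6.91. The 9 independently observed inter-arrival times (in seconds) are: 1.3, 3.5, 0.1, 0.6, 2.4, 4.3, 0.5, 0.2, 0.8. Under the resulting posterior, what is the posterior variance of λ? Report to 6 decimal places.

0.026697

With a Gamma(shape α, rate β) prior on the exponential rate λ, the posterior after n observations with total T = Σxᵢ is Gamma(α+n, β+T).
Sum of observations T = 13.7 seconds; n = 9.
Posterior: Gamma(2.34+9, 6.91+13.7) = Gamma(11.34, 20.61).
Var = α/β² = 0.026697.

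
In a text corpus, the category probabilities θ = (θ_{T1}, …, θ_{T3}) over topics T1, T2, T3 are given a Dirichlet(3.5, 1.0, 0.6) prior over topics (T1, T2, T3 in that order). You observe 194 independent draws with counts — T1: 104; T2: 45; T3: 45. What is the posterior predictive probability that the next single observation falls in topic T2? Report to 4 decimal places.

The Dirichlet prior is conjugate to the Multinomial likelihood: each posterior αⱼ = prior αⱼ + observed count nⱼ.
Posterior concentration: (107.5, 46.0, 45.6), total = 199.1.
P(next = T2 | data) = α_{T2}/Σα = 0.2310.

0.2310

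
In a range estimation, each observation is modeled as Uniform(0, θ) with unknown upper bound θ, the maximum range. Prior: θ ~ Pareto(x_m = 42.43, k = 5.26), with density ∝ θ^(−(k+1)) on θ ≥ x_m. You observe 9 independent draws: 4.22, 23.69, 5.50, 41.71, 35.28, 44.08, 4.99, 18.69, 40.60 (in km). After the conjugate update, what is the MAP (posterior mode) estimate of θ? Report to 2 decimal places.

A Pareto(scale x_m, shape k) prior on the upper bound θ of Uniform(0, θ) is conjugate: posterior is Pareto(max(x_m, max xᵢ), k + n).
Sample maximum = 44.08; prior scale x_m = 42.43 → posterior scale = max = 44.08.
Posterior shape = 5.26 + 9 = 14.26.
The Pareto density is decreasing on [x_m, ∞), so the mode is x_m = 44.08.

44.08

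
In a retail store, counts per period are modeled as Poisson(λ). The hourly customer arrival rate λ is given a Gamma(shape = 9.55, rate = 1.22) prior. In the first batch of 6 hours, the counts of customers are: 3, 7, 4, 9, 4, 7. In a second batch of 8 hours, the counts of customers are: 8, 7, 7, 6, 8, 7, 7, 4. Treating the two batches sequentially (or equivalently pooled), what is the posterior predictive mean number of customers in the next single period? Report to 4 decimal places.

6.4093

With a Gamma(shape α, rate β) prior, the Poisson likelihood is conjugate: the posterior is Gamma(α + ΣXᵢ, β + n).
Batch 1: sum of counts S = 34 over n = 6 hours.
After batch 1: Gamma(α+S, β+n) = Gamma(9.55+34, 1.22+6) = Gamma(43.55, 7.22).
Batch 2: sum of counts S = 54 over n = 8 hours.
After batch 2: Gamma(α+S, β+n) = Gamma(43.55+54, 7.22+8) = Gamma(97.55, 15.22).
The predictive distribution for one future period is NegBinom with mean α/β = 6.4093.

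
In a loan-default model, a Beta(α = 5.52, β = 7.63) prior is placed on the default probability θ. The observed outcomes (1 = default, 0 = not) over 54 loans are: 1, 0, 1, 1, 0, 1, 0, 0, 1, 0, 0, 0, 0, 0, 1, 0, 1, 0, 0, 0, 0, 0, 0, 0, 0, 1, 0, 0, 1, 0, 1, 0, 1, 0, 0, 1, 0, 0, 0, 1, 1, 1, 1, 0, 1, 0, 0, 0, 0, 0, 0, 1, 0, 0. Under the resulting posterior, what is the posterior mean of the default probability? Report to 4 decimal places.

The Beta prior is conjugate to a Binomial/Bernoulli likelihood; the update adds successes to α and failures to β.
Posterior: Beta(α+k, β+n−k) = Beta(5.52+18, 7.63+36) = Beta(23.52, 43.63).
Posterior mean = α/(α+β) = 23.52/67.15 = 0.3503.

0.3503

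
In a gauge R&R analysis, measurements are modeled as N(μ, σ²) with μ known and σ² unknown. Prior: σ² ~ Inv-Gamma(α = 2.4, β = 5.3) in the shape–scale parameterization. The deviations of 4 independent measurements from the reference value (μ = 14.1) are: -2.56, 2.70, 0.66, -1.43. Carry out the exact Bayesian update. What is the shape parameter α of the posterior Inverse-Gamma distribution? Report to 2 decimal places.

4.40

With known mean μ and an Inverse-Gamma(α, β) prior on σ², the Normal likelihood is conjugate: posterior is Inv-Gamma(α + n/2, β + Σ(xᵢ−μ)²/2).
Σ(xᵢ−μ)² = (-2.56)² + (2.70)² + (0.66)² + (-1.43)² = 16.3241.
Posterior: Inv-Gamma(2.4 + 4/2, 5.3 + 16.3241/2) = Inv-Gamma(4.40, 13.46205).
Posterior α = 4.40.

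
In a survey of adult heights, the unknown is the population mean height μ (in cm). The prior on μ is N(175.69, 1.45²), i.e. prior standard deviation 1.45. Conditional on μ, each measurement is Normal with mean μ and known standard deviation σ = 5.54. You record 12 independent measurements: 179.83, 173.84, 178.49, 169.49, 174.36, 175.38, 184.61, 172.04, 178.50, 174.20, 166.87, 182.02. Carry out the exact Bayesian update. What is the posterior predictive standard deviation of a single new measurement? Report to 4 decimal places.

For Normal data with known variance σ², a Normal(μ₀, σ₀²) prior on μ is conjugate. Posterior precision = 1/σ₀² + n/σ²; posterior mean is the precision-weighted average of μ₀ and x̄.
σ₀² = 1.45² = 2.1025, σ² = 5.54² = 30.6916; σ² + n·σ₀² = 30.6916 + 12·2.1025 = 55.9216.
Posterior precision = 1/σ₀² + n/σ² = 1/2.1025 + 12/30.6916 = (σ² + n·σ₀²)/(σ₀²σ²) = 55.9216/(2.1025·30.6916); posterior variance σₙ² = σ₀²σ²/(σ² + n·σ₀²) = 2.1025·30.6916/55.9216 = 1.153921.
Predictive variance for one new observation = σₙ² + σ² = 2.1025·30.6916/55.9216 + 30.6916 = σ²·(σ₀² + 55.9216)/55.9216 = 30.6916·58.0241/55.9216 = 31.845521; SD = √(30.6916·58.0241/55.9216) = 5.6432.

5.6432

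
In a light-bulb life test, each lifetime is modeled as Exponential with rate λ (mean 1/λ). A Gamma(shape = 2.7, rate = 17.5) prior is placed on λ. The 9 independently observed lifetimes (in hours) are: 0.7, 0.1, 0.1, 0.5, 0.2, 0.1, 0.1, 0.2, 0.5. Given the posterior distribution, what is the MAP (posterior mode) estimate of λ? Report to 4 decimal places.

0.5350

With a Gamma(shape α, rate β) prior on the exponential rate λ, the posterior after n observations with total T = Σxᵢ is Gamma(α+n, β+T).
Sum of observations T = 2.5 hours; n = 9.
Posterior: Gamma(2.7+9, 17.5+2.5) = Gamma(11.7, 20.0).
Mode = (α−1)/β = 0.5350.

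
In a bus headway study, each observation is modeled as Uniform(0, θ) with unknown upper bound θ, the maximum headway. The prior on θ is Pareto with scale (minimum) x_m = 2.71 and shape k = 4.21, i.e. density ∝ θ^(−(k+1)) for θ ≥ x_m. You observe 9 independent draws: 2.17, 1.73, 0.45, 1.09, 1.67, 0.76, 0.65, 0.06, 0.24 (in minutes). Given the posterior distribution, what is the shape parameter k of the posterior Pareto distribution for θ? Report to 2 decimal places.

13.21

A Pareto(scale x_m, shape k) prior on the upper bound θ of Uniform(0, θ) is conjugate: posterior is Pareto(max(x_m, max xᵢ), k + n).
Sample maximum = 2.17; prior scale x_m = 2.71 → posterior scale = max = 2.71.
Posterior shape = 4.21 + 9 = 13.21.
Posterior shape k = 13.21.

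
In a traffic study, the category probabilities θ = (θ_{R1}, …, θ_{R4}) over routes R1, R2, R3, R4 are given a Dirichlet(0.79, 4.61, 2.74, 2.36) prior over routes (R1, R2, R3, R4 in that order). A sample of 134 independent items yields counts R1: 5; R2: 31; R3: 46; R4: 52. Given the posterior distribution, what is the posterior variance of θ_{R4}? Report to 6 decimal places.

The Dirichlet prior is conjugate to the Multinomial likelihood: each posterior αⱼ = prior αⱼ + observed count nⱼ.
Posterior concentration: (5.79, 35.61, 48.74, 54.36), total = 144.50.
Var[θ_j] = α_j(Σα−α_j)/((Σα)²(Σα+1)) = 54.36·90.14/(144.50²·145.50) = 0.001613.

0.001613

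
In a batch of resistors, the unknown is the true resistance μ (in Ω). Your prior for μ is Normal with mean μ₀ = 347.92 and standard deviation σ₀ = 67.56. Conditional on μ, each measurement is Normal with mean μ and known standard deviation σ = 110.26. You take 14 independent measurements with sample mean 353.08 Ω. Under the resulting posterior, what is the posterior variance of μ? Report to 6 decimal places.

For Normal data with known variance σ², a Normal(μ₀, σ₀²) prior on μ is conjugate. Posterior precision = 1/σ₀² + n/σ²; posterior mean is the precision-weighted average of μ₀ and x̄.
σ₀² = 67.56² = 4564.3536, σ² = 110.26² = 12157.2676; σ² + n·σ₀² = 12157.2676 + 14·4564.3536 = 76058.218.
Posterior precision = 1/σ₀² + n/σ² = 1/4564.3536 + 14/12157.2676 = (σ² + n·σ₀²)/(σ₀²σ²) = 76058.218/(4564.3536·12157.2676); posterior variance σₙ² = σ₀²σ²/(σ² + n·σ₀²) = 4564.3536·12157.2676/76058.218 = 729.573603.

729.573603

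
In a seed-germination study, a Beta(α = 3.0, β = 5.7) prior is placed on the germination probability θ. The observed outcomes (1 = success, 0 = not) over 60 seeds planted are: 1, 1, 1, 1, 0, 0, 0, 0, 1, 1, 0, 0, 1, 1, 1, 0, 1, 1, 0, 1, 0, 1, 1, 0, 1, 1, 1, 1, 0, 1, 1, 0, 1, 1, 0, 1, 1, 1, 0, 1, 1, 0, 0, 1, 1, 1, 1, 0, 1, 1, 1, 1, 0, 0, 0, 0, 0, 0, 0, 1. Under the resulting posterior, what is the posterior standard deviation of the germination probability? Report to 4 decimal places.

0.0593

The Beta prior is conjugate to a Binomial/Bernoulli likelihood; the update adds successes to α and failures to β.
Posterior: Beta(α+k, β+n−k) = Beta(3.0+36, 5.7+24) = Beta(39.0, 29.7).
Var = αβ/((α+β)²(α+β+1)) = 39.0·29.7/(68.7²·69.7) = 0.00352107; SD = √0.00352107 = 0.0593.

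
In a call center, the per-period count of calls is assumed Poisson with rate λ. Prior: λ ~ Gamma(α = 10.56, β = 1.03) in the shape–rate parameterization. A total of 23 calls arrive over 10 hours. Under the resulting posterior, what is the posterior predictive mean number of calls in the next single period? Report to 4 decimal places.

3.0426

With a Gamma(shape α, rate β) prior, the Poisson likelihood is conjugate: the posterior is Gamma(α + ΣXᵢ, β + n).
Posterior: Gamma(α+S, β+n) = Gamma(10.56+23, 1.03+10) = Gamma(33.56, 11.03).
The predictive distribution for one future period is NegBinom with mean α/β = 3.0426.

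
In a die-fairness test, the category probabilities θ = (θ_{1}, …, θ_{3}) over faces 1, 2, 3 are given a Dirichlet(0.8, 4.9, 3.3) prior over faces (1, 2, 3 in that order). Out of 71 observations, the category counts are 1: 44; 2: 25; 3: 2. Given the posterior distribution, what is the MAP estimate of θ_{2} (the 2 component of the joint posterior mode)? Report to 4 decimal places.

The Dirichlet prior is conjugate to the Multinomial likelihood: each posterior αⱼ = prior αⱼ + observed count nⱼ.
Posterior concentration: (44.8, 29.9, 5.3), total = 80.0.
Joint mode component: (α_{2}−1)/(Σα−K) = 28.9/77.0 = 0.3753.

0.3753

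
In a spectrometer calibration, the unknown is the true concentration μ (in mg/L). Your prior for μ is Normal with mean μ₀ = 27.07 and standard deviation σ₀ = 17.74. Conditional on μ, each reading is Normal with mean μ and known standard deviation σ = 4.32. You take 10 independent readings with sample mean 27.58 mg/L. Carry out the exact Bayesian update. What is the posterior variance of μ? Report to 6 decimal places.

For Normal data with known variance σ², a Normal(μ₀, σ₀²) prior on μ is conjugate. Posterior precision = 1/σ₀² + n/σ²; posterior mean is the precision-weighted average of μ₀ and x̄.
σ₀² = 17.74² = 314.7076, σ² = 4.32² = 18.6624; σ² + n·σ₀² = 18.6624 + 10·314.7076 = 3165.7384.
Posterior precision = 1/σ₀² + n/σ² = 1/314.7076 + 10/18.6624 = (σ² + n·σ₀²)/(σ₀²σ²) = 3165.7384/(314.7076·18.6624); posterior variance σₙ² = σ₀²σ²/(σ² + n·σ₀²) = 314.7076·18.6624/3165.7384 = 1.855238.

1.855238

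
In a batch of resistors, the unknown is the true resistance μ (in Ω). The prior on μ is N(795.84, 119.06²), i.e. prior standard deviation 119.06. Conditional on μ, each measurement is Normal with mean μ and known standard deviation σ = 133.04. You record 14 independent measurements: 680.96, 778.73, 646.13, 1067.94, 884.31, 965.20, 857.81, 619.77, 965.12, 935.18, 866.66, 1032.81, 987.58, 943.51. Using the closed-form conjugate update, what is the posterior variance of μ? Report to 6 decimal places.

1160.736742

For Normal data with known variance σ², a Normal(μ₀, σ₀²) prior on μ is conjugate. Posterior precision = 1/σ₀² + n/σ²; posterior mean is the precision-weighted average of μ₀ and x̄.
σ₀² = 119.06² = 14175.2836, σ² = 133.04² = 17699.6416; σ² + n·σ₀² = 17699.6416 + 14·14175.2836 = 216153.612.
Posterior precision = 1/σ₀² + n/σ² = 1/14175.2836 + 14/17699.6416 = (σ² + n·σ₀²)/(σ₀²σ²) = 216153.612/(14175.2836·17699.6416); posterior variance σₙ² = σ₀²σ²/(σ² + n·σ₀²) = 14175.2836·17699.6416/216153.612 = 1160.736742.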